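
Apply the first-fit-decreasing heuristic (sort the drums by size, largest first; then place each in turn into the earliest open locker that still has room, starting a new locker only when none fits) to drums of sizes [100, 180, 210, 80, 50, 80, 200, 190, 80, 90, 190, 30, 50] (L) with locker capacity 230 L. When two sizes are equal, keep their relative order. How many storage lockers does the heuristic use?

8

Sorted descending: 210, 200, 190, 190, 180, 100, 90, 80, 80, 80, 50, 50, 30.
  210 → locker 1 (new)  [load 210/230]
  200 → locker 2 (new)  [load 200/230]
  190 → locker 3 (new)  [load 190/230]
  190 → locker 4 (new)  [load 190/230]
  180 → locker 5 (new)  [load 180/230]
  100 → locker 6 (new)  [load 100/230]
  90 → locker 6  [load 190/230]
  80 → locker 7 (new)  [load 80/230]
  80 → locker 7  [load 160/230]
  80 → locker 8 (new)  [load 80/230]
  50 → locker 5  [load 230/230]
  50 → locker 7  [load 210/230]
  30 → locker 2  [load 230/230]
8 storage lockers opened.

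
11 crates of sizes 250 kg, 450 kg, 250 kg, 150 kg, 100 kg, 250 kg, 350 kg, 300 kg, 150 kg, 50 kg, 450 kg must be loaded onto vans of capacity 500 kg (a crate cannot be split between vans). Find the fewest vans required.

Total = 450 + 450 + 350 + 300 + 250 + 250 + 250 + 150 + 150 + 100 + 50 = 2750 kg.
Lower bound: ⌈2750/500⌉ = 6 vans.
A packing using 6 vans:
  van 1: 450 + 50 = 500
  van 2: 450 = 450
  van 3: 350 + 150 = 500
  van 4: 300 + 150 = 450
  van 5: 250 + 250 = 500
  van 6: 250 + 100 = 350
This matches the lower bound, so 6 is optimal.

6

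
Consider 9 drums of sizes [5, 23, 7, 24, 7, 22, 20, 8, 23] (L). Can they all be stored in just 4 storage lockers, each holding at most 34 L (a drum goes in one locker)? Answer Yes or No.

No

Total = 139 L; ⌈139/34⌉ = 5.
At least 5 storage lockers are required, but only 4 are allowed.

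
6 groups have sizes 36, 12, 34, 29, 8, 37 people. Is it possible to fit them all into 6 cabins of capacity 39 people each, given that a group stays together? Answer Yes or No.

Yes

A valid assignment using 5 cabins:
  cabin 1: 37 = 37
  cabin 2: 36 = 36
  cabin 3: 34 = 34
  cabin 4: 29 + 8 = 37
  cabin 5: 12 = 12
That uses only 5 ≤ 6, so 6 cabins are enough.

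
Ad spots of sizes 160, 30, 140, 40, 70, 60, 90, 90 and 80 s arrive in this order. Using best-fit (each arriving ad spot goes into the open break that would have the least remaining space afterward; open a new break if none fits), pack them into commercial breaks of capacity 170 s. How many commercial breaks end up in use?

  160 → break 1 (new)  [load 160/170]
  30 → break 2 (new)  [load 30/170]
  140 → break 2  [load 170/170]
  40 → break 3 (new)  [load 40/170]
  70 → break 3  [load 110/170]
  60 → break 3  [load 170/170]
  90 → break 4 (new)  [load 90/170]
  90 → break 5 (new)  [load 90/170]
  80 → break 4  [load 170/170]
5 commercial breaks opened.

5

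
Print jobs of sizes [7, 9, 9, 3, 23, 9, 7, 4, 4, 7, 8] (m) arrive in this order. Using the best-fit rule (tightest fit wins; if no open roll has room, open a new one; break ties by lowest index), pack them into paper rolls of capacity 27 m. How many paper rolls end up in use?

4

  7 → roll 1 (new)  [load 7/27]
  9 → roll 1  [load 16/27]
  9 → roll 1  [load 25/27]
  3 → roll 2 (new)  [load 3/27]
  23 → roll 2  [load 26/27]
  9 → roll 3 (new)  [load 9/27]
  7 → roll 3  [load 16/27]
  4 → roll 3  [load 20/27]
  4 → roll 3  [load 24/27]
  7 → roll 4 (new)  [load 7/27]
  8 → roll 4  [load 15/27]
4 paper rolls opened.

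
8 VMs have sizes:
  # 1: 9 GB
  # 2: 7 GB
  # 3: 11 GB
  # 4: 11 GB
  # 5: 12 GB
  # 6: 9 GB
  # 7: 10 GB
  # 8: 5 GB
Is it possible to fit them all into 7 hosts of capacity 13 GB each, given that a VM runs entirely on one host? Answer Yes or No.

A valid assignment using 7 hosts:
  host 1: 12 = 12
  host 2: 11 = 11
  host 3: 11 = 11
  host 4: 10 = 10
  host 5: 9 = 9
  host 6: 9 = 9
  host 7: 7 + 5 = 12
Every load is within 13 GB, so 7 hosts suffice.

Yes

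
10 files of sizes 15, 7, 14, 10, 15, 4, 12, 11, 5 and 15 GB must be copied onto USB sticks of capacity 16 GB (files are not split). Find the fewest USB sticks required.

Total = 15 + 15 + 15 + 14 + 12 + 11 + 10 + 7 + 5 + 4 = 108 GB.
Lower bound: ⌈108/16⌉ = 7 USB sticks.
A packing using 8 USB sticks:
  USB stick 1: 15 = 15
  USB stick 2: 15 = 15
  USB stick 3: 15 = 15
  USB stick 4: 14 = 14
  USB stick 5: 12 + 4 = 16
  USB stick 6: 11 + 5 = 16
  USB stick 7: 10 = 10
  USB stick 8: 7 = 7
No arrangement into 7 USB sticks stays within capacity, so 8 is optimal.

8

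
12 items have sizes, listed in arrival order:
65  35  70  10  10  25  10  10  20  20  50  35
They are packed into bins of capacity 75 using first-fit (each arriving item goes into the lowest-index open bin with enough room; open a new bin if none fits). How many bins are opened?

6

  65 → bin 1 (new)  [load 65/75]
  35 → bin 2 (new)  [load 35/75]
  70 → bin 3 (new)  [load 70/75]
  10 → bin 1  [load 75/75]
  10 → bin 2  [load 45/75]
  25 → bin 2  [load 70/75]
  10 → bin 4 (new)  [load 10/75]
  10 → bin 4  [load 20/75]
  20 → bin 4  [load 40/75]
  20 → bin 4  [load 60/75]
  50 → bin 5 (new)  [load 50/75]
  35 → bin 6 (new)  [load 35/75]
6 bins opened.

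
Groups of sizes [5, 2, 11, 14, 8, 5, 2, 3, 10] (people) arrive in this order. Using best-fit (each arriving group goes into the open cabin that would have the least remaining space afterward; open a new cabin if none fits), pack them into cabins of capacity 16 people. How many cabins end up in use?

4

  5 → cabin 1 (new)  [load 5/16]
  2 → cabin 1  [load 7/16]
  11 → cabin 2 (new)  [load 11/16]
  14 → cabin 3 (new)  [load 14/16]
  8 → cabin 1  [load 15/16]
  5 → cabin 2  [load 16/16]
  2 → cabin 3  [load 16/16]
  3 → cabin 4 (new)  [load 3/16]
  10 → cabin 4  [load 13/16]
4 cabins opened.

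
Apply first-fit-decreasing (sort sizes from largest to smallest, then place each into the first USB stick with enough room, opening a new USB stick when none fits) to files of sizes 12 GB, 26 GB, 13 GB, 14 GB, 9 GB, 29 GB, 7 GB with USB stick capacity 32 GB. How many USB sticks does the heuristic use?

Sorted descending: 29, 26, 14, 13, 12, 9, 7.
  29 → USB stick 1 (new)  [load 29/32]
  26 → USB stick 2 (new)  [load 26/32]
  14 → USB stick 3 (new)  [load 14/32]
  13 → USB stick 3  [load 27/32]
  12 → USB stick 4 (new)  [load 12/32]
  9 → USB stick 4  [load 21/32]
  7 → USB stick 4  [load 28/32]
4 USB sticks opened.

4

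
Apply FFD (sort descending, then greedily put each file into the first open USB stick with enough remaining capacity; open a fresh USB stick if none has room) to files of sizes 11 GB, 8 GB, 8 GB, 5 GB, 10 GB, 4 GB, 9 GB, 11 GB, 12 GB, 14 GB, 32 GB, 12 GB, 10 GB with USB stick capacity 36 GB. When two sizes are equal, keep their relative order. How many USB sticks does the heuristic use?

Sorted descending: 32, 14, 12, 12, 11, 11, 10, 10, 9, 8, 8, 5, 4.
  32 → USB stick 1 (new)  [load 32/36]
  14 → USB stick 2 (new)  [load 14/36]
  12 → USB stick 2  [load 26/36]
  12 → USB stick 3 (new)  [load 12/36]
  11 → USB stick 3  [load 23/36]
  11 → USB stick 3  [load 34/36]
  10 → USB stick 2  [load 36/36]
  10 → USB stick 4 (new)  [load 10/36]
  9 → USB stick 4  [load 19/36]
  8 → USB stick 4  [load 27/36]
  8 → USB stick 4  [load 35/36]
  5 → USB stick 5 (new)  [load 5/36]
  4 → USB stick 1  [load 36/36]
5 USB sticks opened.

5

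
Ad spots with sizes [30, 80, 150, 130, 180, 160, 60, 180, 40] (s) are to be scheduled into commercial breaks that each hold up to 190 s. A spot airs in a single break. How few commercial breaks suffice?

6

Total = 180 + 180 + 160 + 150 + 130 + 80 + 60 + 40 + 30 = 1010 s.
Lower bound: ⌈1010/190⌉ = 6 commercial breaks.
A packing using 6 commercial breaks:
  break 1: 180 = 180
  break 2: 180 = 180
  break 3: 160 + 30 = 190
  break 4: 150 + 40 = 190
  break 5: 130 + 60 = 190
  break 6: 80 = 80
This matches the lower bound, so 6 is optimal.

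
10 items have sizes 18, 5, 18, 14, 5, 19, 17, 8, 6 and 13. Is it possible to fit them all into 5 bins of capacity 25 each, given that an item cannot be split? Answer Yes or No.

No

Total = 123; ⌈123/25⌉ = 5.
6 items each exceed half the capacity and cannot share a bin, forcing at least 6 bins.
At least 6 bins are required, but only 5 are allowed.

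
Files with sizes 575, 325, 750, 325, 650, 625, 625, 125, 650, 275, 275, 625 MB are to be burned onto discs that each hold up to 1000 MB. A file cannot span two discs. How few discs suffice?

Total = 750 + 650 + 650 + 625 + 625 + 625 + 575 + 325 + 325 + 275 + 275 + 125 = 5825 MB.
Lower bound: ⌈5825/1000⌉ = 6 discs.
Also, 7 files each exceed 500 MB, and no two of those can share a disc, so at least 7 discs are needed.
A packing using 7 discs:
  disc 1: 750 + 125 = 875
  disc 2: 650 + 325 = 975
  disc 3: 650 + 325 = 975
  disc 4: 625 + 275 = 900
  disc 5: 625 + 275 = 900
  disc 6: 625 = 625
  disc 7: 575 = 575
This matches the lower bound, so 7 is optimal.

7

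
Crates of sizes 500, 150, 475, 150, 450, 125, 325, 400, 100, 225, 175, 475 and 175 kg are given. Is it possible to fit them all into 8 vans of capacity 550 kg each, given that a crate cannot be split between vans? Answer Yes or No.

A valid assignment using 8 vans:
  van 1: 500 = 500
  van 2: 475 = 475
  van 3: 475 = 475
  van 4: 450 + 100 = 550
  van 5: 400 + 150 = 550
  van 6: 325 + 225 = 550
  van 7: 175 + 175 + 150 = 500
  van 8: 125 = 125
Every load is within 550 kg, so 8 vans suffice.

Yes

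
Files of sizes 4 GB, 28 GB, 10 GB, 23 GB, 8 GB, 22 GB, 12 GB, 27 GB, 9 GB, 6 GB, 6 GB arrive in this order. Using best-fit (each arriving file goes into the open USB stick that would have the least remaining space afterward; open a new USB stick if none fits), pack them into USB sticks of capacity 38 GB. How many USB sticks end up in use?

5

  4 → USB stick 1 (new)  [load 4/38]
  28 → USB stick 1  [load 32/38]
  10 → USB stick 2 (new)  [load 10/38]
  23 → USB stick 2  [load 33/38]
  8 → USB stick 3 (new)  [load 8/38]
  22 → USB stick 3  [load 30/38]
  12 → USB stick 4 (new)  [load 12/38]
  27 → USB stick 5 (new)  [load 27/38]
  9 → USB stick 5  [load 36/38]
  6 → USB stick 1  [load 38/38]
  6 → USB stick 3  [load 36/38]
5 USB sticks opened.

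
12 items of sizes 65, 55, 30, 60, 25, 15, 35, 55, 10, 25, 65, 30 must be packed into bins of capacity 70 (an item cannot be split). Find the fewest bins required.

8

Total = 65 + 65 + 60 + 55 + 55 + 35 + 30 + 30 + 25 + 25 + 15 + 10 = 470.
Lower bound: ⌈470/70⌉ = 7 bins.
A packing using 8 bins:
  bin 1: 65 = 65
  bin 2: 65 = 65
  bin 3: 60 + 10 = 70
  bin 4: 55 + 15 = 70
  bin 5: 55 = 55
  bin 6: 35 + 30 = 65
  bin 7: 30 + 25 = 55
  bin 8: 25 = 25
No arrangement into 7 bins stays within capacity, so 8 is optimal.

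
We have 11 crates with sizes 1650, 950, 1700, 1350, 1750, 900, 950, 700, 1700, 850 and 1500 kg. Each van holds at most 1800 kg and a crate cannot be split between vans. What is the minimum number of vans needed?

9

Total = 1750 + 1700 + 1700 + 1650 + 1500 + 1350 + 950 + 950 + 900 + 850 + 700 = 14000 kg.
Lower bound: ⌈14000/1800⌉ = 8 vans.
A packing using 9 vans:
  van 1: 1750 = 1750
  van 2: 1700 = 1700
  van 3: 1700 = 1700
  van 4: 1650 = 1650
  van 5: 1500 = 1500
  van 6: 1350 = 1350
  van 7: 950 + 850 = 1800
  van 8: 950 + 700 = 1650
  van 9: 900 = 900
No arrangement into 8 vans stays within capacity, so 9 is optimal.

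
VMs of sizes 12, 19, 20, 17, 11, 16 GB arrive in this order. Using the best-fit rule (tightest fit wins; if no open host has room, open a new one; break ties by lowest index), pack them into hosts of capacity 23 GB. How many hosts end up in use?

5

  12 → host 1 (new)  [load 12/23]
  19 → host 2 (new)  [load 19/23]
  20 → host 3 (new)  [load 20/23]
  17 → host 4 (new)  [load 17/23]
  11 → host 1  [load 23/23]
  16 → host 5 (new)  [load 16/23]
5 hosts opened.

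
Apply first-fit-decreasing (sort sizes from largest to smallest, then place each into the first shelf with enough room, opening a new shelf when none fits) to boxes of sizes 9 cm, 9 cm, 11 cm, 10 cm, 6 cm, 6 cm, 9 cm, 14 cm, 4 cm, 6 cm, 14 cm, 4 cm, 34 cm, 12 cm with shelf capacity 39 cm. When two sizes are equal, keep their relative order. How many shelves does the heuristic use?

4

Sorted descending: 34, 14, 14, 12, 11, 10, 9, 9, 9, 6, 6, 6, 4, 4.
  34 → shelf 1 (new)  [load 34/39]
  14 → shelf 2 (new)  [load 14/39]
  14 → shelf 2  [load 28/39]
  12 → shelf 3 (new)  [load 12/39]
  11 → shelf 2  [load 39/39]
  10 → shelf 3  [load 22/39]
  9 → shelf 3  [load 31/39]
  9 → shelf 4 (new)  [load 9/39]
  9 → shelf 4  [load 18/39]
  6 → shelf 3  [load 37/39]
  6 → shelf 4  [load 24/39]
  6 → shelf 4  [load 30/39]
  4 → shelf 1  [load 38/39]
  4 → shelf 4  [load 34/39]
4 shelves opened.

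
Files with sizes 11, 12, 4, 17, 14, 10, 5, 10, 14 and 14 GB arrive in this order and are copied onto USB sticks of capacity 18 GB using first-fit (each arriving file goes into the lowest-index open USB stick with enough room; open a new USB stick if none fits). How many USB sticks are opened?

8

  11 → USB stick 1 (new)  [load 11/18]
  12 → USB stick 2 (new)  [load 12/18]
  4 → USB stick 1  [load 15/18]
  17 → USB stick 3 (new)  [load 17/18]
  14 → USB stick 4 (new)  [load 14/18]
  10 → USB stick 5 (new)  [load 10/18]
  5 → USB stick 2  [load 17/18]
  10 → USB stick 6 (new)  [load 10/18]
  14 → USB stick 7 (new)  [load 14/18]
  14 → USB stick 8 (new)  [load 14/18]
8 USB sticks opened.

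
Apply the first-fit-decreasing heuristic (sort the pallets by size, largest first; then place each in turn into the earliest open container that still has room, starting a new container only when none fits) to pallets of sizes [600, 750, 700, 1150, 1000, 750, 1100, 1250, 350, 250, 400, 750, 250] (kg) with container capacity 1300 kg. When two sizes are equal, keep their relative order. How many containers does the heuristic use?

8

Sorted descending: 1250, 1150, 1100, 1000, 750, 750, 750, 700, 600, 400, 350, 250, 250.
  1250 → container 1 (new)  [load 1250/1300]
  1150 → container 2 (new)  [load 1150/1300]
  1100 → container 3 (new)  [load 1100/1300]
  1000 → container 4 (new)  [load 1000/1300]
  750 → container 5 (new)  [load 750/1300]
  750 → container 6 (new)  [load 750/1300]
  750 → container 7 (new)  [load 750/1300]
  700 → container 8 (new)  [load 700/1300]
  600 → container 8  [load 1300/1300]
  400 → container 5  [load 1150/1300]
  350 → container 6  [load 1100/1300]
  250 → container 4  [load 1250/1300]
  250 → container 7  [load 1000/1300]
8 containers opened.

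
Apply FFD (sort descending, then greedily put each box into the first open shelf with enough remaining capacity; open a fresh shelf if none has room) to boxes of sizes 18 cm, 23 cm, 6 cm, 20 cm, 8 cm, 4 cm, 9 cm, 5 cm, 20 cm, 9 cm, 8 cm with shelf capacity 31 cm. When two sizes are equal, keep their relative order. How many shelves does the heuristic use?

Sorted descending: 23, 20, 20, 18, 9, 9, 8, 8, 6, 5, 4.
  23 → shelf 1 (new)  [load 23/31]
  20 → shelf 2 (new)  [load 20/31]
  20 → shelf 3 (new)  [load 20/31]
  18 → shelf 4 (new)  [load 18/31]
  9 → shelf 2  [load 29/31]
  9 → shelf 3  [load 29/31]
  8 → shelf 1  [load 31/31]
  8 → shelf 4  [load 26/31]
  6 → shelf 5 (new)  [load 6/31]
  5 → shelf 4  [load 31/31]
  4 → shelf 5  [load 10/31]
5 shelves opened.

5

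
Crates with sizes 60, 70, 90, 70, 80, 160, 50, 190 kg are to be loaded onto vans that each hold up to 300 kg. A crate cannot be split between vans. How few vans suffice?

3

Total = 190 + 160 + 90 + 80 + 70 + 70 + 60 + 50 = 770 kg.
Lower bound: ⌈770/300⌉ = 3 vans.
A packing using 3 vans:
  van 1: 190 + 90 = 280
  van 2: 160 + 80 + 60 = 300
  van 3: 70 + 70 + 50 = 190
This matches the lower bound, so 3 is optimal.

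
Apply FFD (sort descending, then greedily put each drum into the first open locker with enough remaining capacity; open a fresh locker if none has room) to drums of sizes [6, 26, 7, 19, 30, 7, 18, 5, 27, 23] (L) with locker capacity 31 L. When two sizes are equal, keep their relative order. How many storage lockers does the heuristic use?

Sorted descending: 30, 27, 26, 23, 19, 18, 7, 7, 6, 5.
  30 → locker 1 (new)  [load 30/31]
  27 → locker 2 (new)  [load 27/31]
  26 → locker 3 (new)  [load 26/31]
  23 → locker 4 (new)  [load 23/31]
  19 → locker 5 (new)  [load 19/31]
  18 → locker 6 (new)  [load 18/31]
  7 → locker 4  [load 30/31]
  7 → locker 5  [load 26/31]
  6 → locker 6  [load 24/31]
  5 → locker 3  [load 31/31]
6 storage lockers opened.

6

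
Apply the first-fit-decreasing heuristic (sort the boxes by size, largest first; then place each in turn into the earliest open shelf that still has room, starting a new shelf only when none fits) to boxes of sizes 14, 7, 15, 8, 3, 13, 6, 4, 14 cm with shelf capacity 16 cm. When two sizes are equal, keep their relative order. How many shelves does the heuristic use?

6

Sorted descending: 15, 14, 14, 13, 8, 7, 6, 4, 3.
  15 → shelf 1 (new)  [load 15/16]
  14 → shelf 2 (new)  [load 14/16]
  14 → shelf 3 (new)  [load 14/16]
  13 → shelf 4 (new)  [load 13/16]
  8 → shelf 5 (new)  [load 8/16]
  7 → shelf 5  [load 15/16]
  6 → shelf 6 (new)  [load 6/16]
  4 → shelf 6  [load 10/16]
  3 → shelf 4  [load 16/16]
6 shelves opened.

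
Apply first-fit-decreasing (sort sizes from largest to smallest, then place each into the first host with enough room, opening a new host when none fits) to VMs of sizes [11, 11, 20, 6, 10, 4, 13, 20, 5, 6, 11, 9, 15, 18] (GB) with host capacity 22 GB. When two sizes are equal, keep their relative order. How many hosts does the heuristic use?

8

Sorted descending: 20, 20, 18, 15, 13, 11, 11, 11, 10, 9, 6, 6, 5, 4.
  20 → host 1 (new)  [load 20/22]
  20 → host 2 (new)  [load 20/22]
  18 → host 3 (new)  [load 18/22]
  15 → host 4 (new)  [load 15/22]
  13 → host 5 (new)  [load 13/22]
  11 → host 6 (new)  [load 11/22]
  11 → host 6  [load 22/22]
  11 → host 7 (new)  [load 11/22]
  10 → host 7  [load 21/22]
  9 → host 5  [load 22/22]
  6 → host 4  [load 21/22]
  6 → host 8 (new)  [load 6/22]
  5 → host 8  [load 11/22]
  4 → host 3  [load 22/22]
8 hosts opened.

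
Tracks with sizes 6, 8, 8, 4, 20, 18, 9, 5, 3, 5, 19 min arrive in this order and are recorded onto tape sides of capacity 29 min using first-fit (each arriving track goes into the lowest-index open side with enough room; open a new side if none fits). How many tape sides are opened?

4

  6 → side 1 (new)  [load 6/29]
  8 → side 1  [load 14/29]
  8 → side 1  [load 22/29]
  4 → side 1  [load 26/29]
  20 → side 2 (new)  [load 20/29]
  18 → side 3 (new)  [load 18/29]
  9 → side 2  [load 29/29]
  5 → side 3  [load 23/29]
  3 → side 1  [load 29/29]
  5 → side 3  [load 28/29]
  19 → side 4 (new)  [load 19/29]
4 tape sides opened.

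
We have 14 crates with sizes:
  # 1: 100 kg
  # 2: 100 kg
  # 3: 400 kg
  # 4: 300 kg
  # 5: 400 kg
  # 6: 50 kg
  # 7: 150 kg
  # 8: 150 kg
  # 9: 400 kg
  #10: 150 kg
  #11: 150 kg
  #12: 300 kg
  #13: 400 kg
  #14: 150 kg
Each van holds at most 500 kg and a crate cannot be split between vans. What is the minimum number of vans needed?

Total = 400 + 400 + 400 + 400 + 300 + 300 + 150 + 150 + 150 + 150 + 150 + 100 + 100 + 50 = 3200 kg.
Lower bound: ⌈3200/500⌉ = 7 vans.
A packing using 7 vans:
  van 1: 400 + 100 = 500
  van 2: 400 + 100 = 500
  van 3: 400 + 50 = 450
  van 4: 400 = 400
  van 5: 300 + 150 = 450
  van 6: 300 + 150 = 450
  van 7: 150 + 150 + 150 = 450
This matches the lower bound, so 7 is optimal.

7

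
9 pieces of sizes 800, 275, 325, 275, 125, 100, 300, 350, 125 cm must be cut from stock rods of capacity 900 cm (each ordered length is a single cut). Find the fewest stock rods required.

Total = 800 + 350 + 325 + 300 + 275 + 275 + 125 + 125 + 100 = 2675 cm.
Lower bound: ⌈2675/900⌉ = 3 stock rods.
A packing using 3 stock rods:
  stock rod 1: 800 + 100 = 900
  stock rod 2: 350 + 300 + 125 + 125 = 900
  stock rod 3: 325 + 275 + 275 = 875
This matches the lower bound, so 3 is optimal.

3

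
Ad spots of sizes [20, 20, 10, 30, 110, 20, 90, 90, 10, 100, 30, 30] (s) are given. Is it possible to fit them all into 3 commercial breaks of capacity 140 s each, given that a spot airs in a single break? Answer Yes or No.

No

Total = 560 s; ⌈560/140⌉ = 4.
At least 4 commercial breaks are required, but only 3 are allowed.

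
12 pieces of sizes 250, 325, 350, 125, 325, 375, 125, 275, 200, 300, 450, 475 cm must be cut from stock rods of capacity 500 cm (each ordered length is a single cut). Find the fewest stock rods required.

Total = 475 + 450 + 375 + 350 + 325 + 325 + 300 + 275 + 250 + 200 + 125 + 125 = 3575 cm.
Lower bound: ⌈3575/500⌉ = 8 stock rods.
A packing using 9 stock rods:
  stock rod 1: 475 = 475
  stock rod 2: 450 = 450
  stock rod 3: 375 + 125 = 500
  stock rod 4: 350 + 125 = 475
  stock rod 5: 325 = 325
  stock rod 6: 325 = 325
  stock rod 7: 300 + 200 = 500
  stock rod 8: 275 = 275
  stock rod 9: 250 = 250
No arrangement into 8 stock rods stays within capacity, so 9 is optimal.

9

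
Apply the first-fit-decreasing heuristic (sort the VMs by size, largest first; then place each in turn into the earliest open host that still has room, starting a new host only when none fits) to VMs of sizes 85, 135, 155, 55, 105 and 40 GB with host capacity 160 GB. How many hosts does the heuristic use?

4

Sorted descending: 155, 135, 105, 85, 55, 40.
  155 → host 1 (new)  [load 155/160]
  135 → host 2 (new)  [load 135/160]
  105 → host 3 (new)  [load 105/160]
  85 → host 4 (new)  [load 85/160]
  55 → host 3  [load 160/160]
  40 → host 4  [load 125/160]
4 hosts opened.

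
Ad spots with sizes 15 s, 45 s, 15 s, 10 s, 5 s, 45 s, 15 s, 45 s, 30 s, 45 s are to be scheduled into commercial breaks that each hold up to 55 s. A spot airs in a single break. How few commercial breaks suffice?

Total = 45 + 45 + 45 + 45 + 30 + 15 + 15 + 15 + 10 + 5 = 270 s.
Lower bound: ⌈270/55⌉ = 5 commercial breaks.
A packing using 6 commercial breaks:
  break 1: 45 + 10 = 55
  break 2: 45 + 5 = 50
  break 3: 45 = 45
  break 4: 45 = 45
  break 5: 30 + 15 = 45
  break 6: 15 + 15 = 30
No arrangement into 5 commercial breaks stays within capacity, so 6 is optimal.

6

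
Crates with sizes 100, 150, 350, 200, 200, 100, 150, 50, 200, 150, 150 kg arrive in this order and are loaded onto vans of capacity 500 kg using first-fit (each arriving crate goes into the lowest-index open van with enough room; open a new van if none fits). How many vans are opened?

4

  100 → van 1 (new)  [load 100/500]
  150 → van 1  [load 250/500]
  350 → van 2 (new)  [load 350/500]
  200 → van 1  [load 450/500]
  200 → van 3 (new)  [load 200/500]
  100 → van 2  [load 450/500]
  150 → van 3  [load 350/500]
  50 → van 1  [load 500/500]
  200 → van 4 (new)  [load 200/500]
  150 → van 3  [load 500/500]
  150 → van 4  [load 350/500]
4 vans opened.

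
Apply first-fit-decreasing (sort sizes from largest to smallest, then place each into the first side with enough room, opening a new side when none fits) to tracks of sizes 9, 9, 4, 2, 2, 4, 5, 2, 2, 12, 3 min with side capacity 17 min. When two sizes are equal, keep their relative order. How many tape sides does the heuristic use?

Sorted descending: 12, 9, 9, 5, 4, 4, 3, 2, 2, 2, 2.
  12 → side 1 (new)  [load 12/17]
  9 → side 2 (new)  [load 9/17]
  9 → side 3 (new)  [load 9/17]
  5 → side 1  [load 17/17]
  4 → side 2  [load 13/17]
  4 → side 2  [load 17/17]
  3 → side 3  [load 12/17]
  2 → side 3  [load 14/17]
  2 → side 3  [load 16/17]
  2 → side 4 (new)  [load 2/17]
  2 → side 4  [load 4/17]
4 tape sides opened.

4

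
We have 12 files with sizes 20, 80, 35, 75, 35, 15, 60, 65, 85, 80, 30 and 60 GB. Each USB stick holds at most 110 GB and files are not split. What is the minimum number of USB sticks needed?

7

Total = 85 + 80 + 80 + 75 + 65 + 60 + 60 + 35 + 35 + 30 + 20 + 15 = 640 GB.
Lower bound: ⌈640/110⌉ = 6 USB sticks.
Also, 7 files each exceed 55 GB, and no two of those can share a USB stick, so at least 7 USB sticks are needed.
A packing using 7 USB sticks:
  USB stick 1: 85 + 20 = 105
  USB stick 2: 80 + 30 = 110
  USB stick 3: 80 + 15 = 95
  USB stick 4: 75 + 35 = 110
  USB stick 5: 65 + 35 = 100
  USB stick 6: 60 = 60
  USB stick 7: 60 = 60
This matches the lower bound, so 7 is optimal.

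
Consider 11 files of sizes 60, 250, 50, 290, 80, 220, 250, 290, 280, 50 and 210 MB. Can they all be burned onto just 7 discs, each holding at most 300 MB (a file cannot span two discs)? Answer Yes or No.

A valid assignment using 7 discs:
  disc 1: 290 = 290
  disc 2: 290 = 290
  disc 3: 280 = 280
  disc 4: 250 + 50 = 300
  disc 5: 250 + 50 = 300
  disc 6: 220 + 80 = 300
  disc 7: 210 + 60 = 270
Every load is within 300 MB, so 7 discs suffice.

Yes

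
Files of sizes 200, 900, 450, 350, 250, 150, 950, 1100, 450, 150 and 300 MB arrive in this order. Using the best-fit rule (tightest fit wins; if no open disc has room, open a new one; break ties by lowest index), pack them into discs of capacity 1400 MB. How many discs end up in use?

  200 → disc 1 (new)  [load 200/1400]
  900 → disc 1  [load 1100/1400]
  450 → disc 2 (new)  [load 450/1400]
  350 → disc 2  [load 800/1400]
  250 → disc 1  [load 1350/1400]
  150 → disc 2  [load 950/1400]
  950 → disc 3 (new)  [load 950/1400]
  1100 → disc 4 (new)  [load 1100/1400]
  450 → disc 2  [load 1400/1400]
  150 → disc 4  [load 1250/1400]
  300 → disc 3  [load 1250/1400]
4 discs opened.

4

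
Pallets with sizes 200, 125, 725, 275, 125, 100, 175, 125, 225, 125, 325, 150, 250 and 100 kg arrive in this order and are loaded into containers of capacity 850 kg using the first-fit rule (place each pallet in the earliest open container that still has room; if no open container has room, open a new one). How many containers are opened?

  200 → container 1 (new)  [load 200/850]
  125 → container 1  [load 325/850]
  725 → container 2 (new)  [load 725/850]
  275 → container 1  [load 600/850]
  125 → container 1  [load 725/850]
  100 → container 1  [load 825/850]
  175 → container 3 (new)  [load 175/850]
  125 → container 2  [load 850/850]
  225 → container 3  [load 400/850]
  125 → container 3  [load 525/850]
  325 → container 3  [load 850/850]
  150 → container 4 (new)  [load 150/850]
  250 → container 4  [load 400/850]
  100 → container 4  [load 500/850]
4 containers opened.

4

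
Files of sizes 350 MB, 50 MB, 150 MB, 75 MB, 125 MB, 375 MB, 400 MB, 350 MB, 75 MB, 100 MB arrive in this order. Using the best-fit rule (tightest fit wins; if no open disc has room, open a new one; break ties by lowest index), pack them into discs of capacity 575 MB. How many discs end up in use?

4

  350 → disc 1 (new)  [load 350/575]
  50 → disc 1  [load 400/575]
  150 → disc 1  [load 550/575]
  75 → disc 2 (new)  [load 75/575]
  125 → disc 2  [load 200/575]
  375 → disc 2  [load 575/575]
  400 → disc 3 (new)  [load 400/575]
  350 → disc 4 (new)  [load 350/575]
  75 → disc 3  [load 475/575]
  100 → disc 3  [load 575/575]
4 discs opened.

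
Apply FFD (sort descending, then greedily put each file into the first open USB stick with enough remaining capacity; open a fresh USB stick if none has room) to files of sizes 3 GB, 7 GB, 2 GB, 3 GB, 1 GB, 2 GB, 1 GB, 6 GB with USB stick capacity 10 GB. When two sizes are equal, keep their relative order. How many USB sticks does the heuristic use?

Sorted descending: 7, 6, 3, 3, 2, 2, 1, 1.
  7 → USB stick 1 (new)  [load 7/10]
  6 → USB stick 2 (new)  [load 6/10]
  3 → USB stick 1  [load 10/10]
  3 → USB stick 2  [load 9/10]
  2 → USB stick 3 (new)  [load 2/10]
  2 → USB stick 3  [load 4/10]
  1 → USB stick 2  [load 10/10]
  1 → USB stick 3  [load 5/10]
3 USB sticks opened.

3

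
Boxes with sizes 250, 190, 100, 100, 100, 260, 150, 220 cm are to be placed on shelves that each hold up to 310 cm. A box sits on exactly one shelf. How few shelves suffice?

Total = 260 + 250 + 220 + 190 + 150 + 100 + 100 + 100 = 1370 cm.
Lower bound: ⌈1370/310⌉ = 5 shelves.
A packing using 6 shelves:
  shelf 1: 260 = 260
  shelf 2: 250 = 250
  shelf 3: 220 = 220
  shelf 4: 190 + 100 = 290
  shelf 5: 150 + 100 = 250
  shelf 6: 100 = 100
No arrangement into 5 shelves stays within capacity, so 6 is optimal.

6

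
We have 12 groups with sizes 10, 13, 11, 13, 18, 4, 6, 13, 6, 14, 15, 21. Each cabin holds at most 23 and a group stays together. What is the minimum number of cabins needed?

Total = 21 + 18 + 15 + 14 + 13 + 13 + 13 + 11 + 10 + 6 + 6 + 4 = 144.
Lower bound: ⌈144/23⌉ = 7 cabins.
A packing using 8 cabins:
  cabin 1: 21 = 21
  cabin 2: 18 + 4 = 22
  cabin 3: 15 + 6 = 21
  cabin 4: 14 + 6 = 20
  cabin 5: 13 + 10 = 23
  cabin 6: 13 = 13
  cabin 7: 13 = 13
  cabin 8: 11 = 11
No arrangement into 7 cabins stays within capacity, so 8 is optimal.

8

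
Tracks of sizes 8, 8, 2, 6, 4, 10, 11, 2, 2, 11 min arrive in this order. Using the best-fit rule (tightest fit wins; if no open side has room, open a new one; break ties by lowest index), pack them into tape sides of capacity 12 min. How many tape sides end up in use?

  8 → side 1 (new)  [load 8/12]
  8 → side 2 (new)  [load 8/12]
  2 → side 1  [load 10/12]
  6 → side 3 (new)  [load 6/12]
  4 → side 2  [load 12/12]
  10 → side 4 (new)  [load 10/12]
  11 → side 5 (new)  [load 11/12]
  2 → side 1  [load 12/12]
  2 → side 4  [load 12/12]
  11 → side 6 (new)  [load 11/12]
6 tape sides opened.

6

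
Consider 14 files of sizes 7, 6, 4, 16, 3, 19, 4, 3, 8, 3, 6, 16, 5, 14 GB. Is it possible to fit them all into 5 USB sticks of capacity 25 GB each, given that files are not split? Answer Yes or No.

Yes

A valid assignment using 5 USB sticks:
  USB stick 1: 19 + 6 = 25
  USB stick 2: 16 + 8 = 24
  USB stick 3: 16 + 7 = 23
  USB stick 4: 14 + 6 + 5 = 25
  USB stick 5: 4 + 4 + 3 + 3 + 3 = 17
Every load is within 25 GB, so 5 USB sticks suffice.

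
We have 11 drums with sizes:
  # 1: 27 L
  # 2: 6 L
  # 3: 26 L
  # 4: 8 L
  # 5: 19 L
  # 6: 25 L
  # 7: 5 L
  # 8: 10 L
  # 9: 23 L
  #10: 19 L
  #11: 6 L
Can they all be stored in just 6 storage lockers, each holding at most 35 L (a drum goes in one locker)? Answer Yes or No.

Yes

A valid assignment using 6 storage lockers:
  locker 1: 27 + 8 = 35
  locker 2: 26 + 6 = 32
  locker 3: 25 + 10 = 35
  locker 4: 23 + 6 + 5 = 34
  locker 5: 19 = 19
  locker 6: 19 = 19
Every load is within 35 L, so 6 storage lockers suffice.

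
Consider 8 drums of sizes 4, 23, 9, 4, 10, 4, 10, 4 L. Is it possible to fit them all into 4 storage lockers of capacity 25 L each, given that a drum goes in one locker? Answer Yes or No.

Yes

A valid assignment using 3 storage lockers:
  locker 1: 23 = 23
  locker 2: 10 + 10 + 4 = 24
  locker 3: 9 + 4 + 4 + 4 = 21
That uses only 3 ≤ 4, so 4 storage lockers are enough.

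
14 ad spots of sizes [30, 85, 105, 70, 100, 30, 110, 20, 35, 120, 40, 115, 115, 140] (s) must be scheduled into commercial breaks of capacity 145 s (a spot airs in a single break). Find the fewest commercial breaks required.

Total = 140 + 120 + 115 + 115 + 110 + 105 + 100 + 85 + 70 + 40 + 35 + 30 + 30 + 20 = 1115 s.
Lower bound: ⌈1115/145⌉ = 8 commercial breaks.
A packing using 9 commercial breaks:
  break 1: 140 = 140
  break 2: 120 + 20 = 140
  break 3: 115 + 30 = 145
  break 4: 115 + 30 = 145
  break 5: 110 + 35 = 145
  break 6: 105 + 40 = 145
  break 7: 100 = 100
  break 8: 85 = 85
  break 9: 70 = 70
No arrangement into 8 commercial breaks stays within capacity, so 9 is optimal.

9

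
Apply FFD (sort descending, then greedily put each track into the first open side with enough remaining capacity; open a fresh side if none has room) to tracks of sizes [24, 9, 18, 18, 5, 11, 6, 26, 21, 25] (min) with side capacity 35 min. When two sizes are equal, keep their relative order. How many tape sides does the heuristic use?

6

Sorted descending: 26, 25, 24, 21, 18, 18, 11, 9, 6, 5.
  26 → side 1 (new)  [load 26/35]
  25 → side 2 (new)  [load 25/35]
  24 → side 3 (new)  [load 24/35]
  21 → side 4 (new)  [load 21/35]
  18 → side 5 (new)  [load 18/35]
  18 → side 6 (new)  [load 18/35]
  11 → side 3  [load 35/35]
  9 → side 1  [load 35/35]
  6 → side 2  [load 31/35]
  5 → side 4  [load 26/35]
6 tape sides opened.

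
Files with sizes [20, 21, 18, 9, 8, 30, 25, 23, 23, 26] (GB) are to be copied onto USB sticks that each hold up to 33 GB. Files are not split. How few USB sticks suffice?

8

Total = 30 + 26 + 25 + 23 + 23 + 21 + 20 + 18 + 9 + 8 = 203 GB.
Lower bound: ⌈203/33⌉ = 7 USB sticks.
Also, 8 files each exceed 33/2 GB, and no two of those can share a USB stick, so at least 8 USB sticks are needed.
A packing using 8 USB sticks:
  USB stick 1: 30 = 30
  USB stick 2: 26 = 26
  USB stick 3: 25 + 8 = 33
  USB stick 4: 23 + 9 = 32
  USB stick 5: 23 = 23
  USB stick 6: 21 = 21
  USB stick 7: 20 = 20
  USB stick 8: 18 = 18
This matches the lower bound, so 8 is optimal.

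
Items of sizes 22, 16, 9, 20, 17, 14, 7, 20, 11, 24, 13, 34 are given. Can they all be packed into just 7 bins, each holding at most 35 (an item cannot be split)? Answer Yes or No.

A valid assignment using 7 bins:
  bin 1: 34 = 34
  bin 2: 24 + 11 = 35
  bin 3: 22 + 13 = 35
  bin 4: 20 + 14 = 34
  bin 5: 20 + 9 = 29
  bin 6: 17 + 16 = 33
  bin 7: 7 = 7
Every load is within 35, so 7 bins suffice.

Yes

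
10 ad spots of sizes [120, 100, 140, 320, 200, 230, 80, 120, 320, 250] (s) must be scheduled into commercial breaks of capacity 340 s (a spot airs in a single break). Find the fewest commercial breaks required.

Total = 320 + 320 + 250 + 230 + 200 + 140 + 120 + 120 + 100 + 80 = 1880 s.
Lower bound: ⌈1880/340⌉ = 6 commercial breaks.
A packing using 6 commercial breaks:
  break 1: 320 = 320
  break 2: 320 = 320
  break 3: 250 + 80 = 330
  break 4: 230 + 100 = 330
  break 5: 200 + 140 = 340
  break 6: 120 + 120 = 240
This matches the lower bound, so 6 is optimal.

6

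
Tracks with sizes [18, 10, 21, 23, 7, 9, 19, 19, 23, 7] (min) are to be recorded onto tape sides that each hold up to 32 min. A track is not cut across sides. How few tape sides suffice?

6

Total = 23 + 23 + 21 + 19 + 19 + 18 + 10 + 9 + 7 + 7 = 156 min.
Lower bound: ⌈156/32⌉ = 5 tape sides.
Also, 6 tracks each exceed 16 min, and no two of those can share a side, so at least 6 tape sides are needed.
A packing using 6 tape sides:
  side 1: 23 + 9 = 32
  side 2: 23 + 7 = 30
  side 3: 21 + 10 = 31
  side 4: 19 + 7 = 26
  side 5: 19 = 19
  side 6: 18 = 18
This matches the lower bound, so 6 is optimal.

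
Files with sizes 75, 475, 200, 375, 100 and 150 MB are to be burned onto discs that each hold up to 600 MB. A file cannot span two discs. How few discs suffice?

Total = 475 + 375 + 200 + 150 + 100 + 75 = 1375 MB.
Lower bound: ⌈1375/600⌉ = 3 discs.
A packing using 3 discs:
  disc 1: 475 + 100 = 575
  disc 2: 375 + 200 = 575
  disc 3: 150 + 75 = 225
This matches the lower bound, so 3 is optimal.

3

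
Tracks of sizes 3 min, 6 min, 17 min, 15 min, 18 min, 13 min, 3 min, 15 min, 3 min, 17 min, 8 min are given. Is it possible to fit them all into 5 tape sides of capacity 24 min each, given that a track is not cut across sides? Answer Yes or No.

Total = 118 min; ⌈118/24⌉ = 5.
6 tracks each exceed half the capacity and cannot share a side, forcing at least 6 tape sides.
At least 6 tape sides are required, but only 5 are allowed.

No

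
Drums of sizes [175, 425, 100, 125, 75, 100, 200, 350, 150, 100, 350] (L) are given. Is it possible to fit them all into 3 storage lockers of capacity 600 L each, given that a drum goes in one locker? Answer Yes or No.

Total = 2150 L; ⌈2150/600⌉ = 4.
At least 4 storage lockers are required, but only 3 are allowed.

No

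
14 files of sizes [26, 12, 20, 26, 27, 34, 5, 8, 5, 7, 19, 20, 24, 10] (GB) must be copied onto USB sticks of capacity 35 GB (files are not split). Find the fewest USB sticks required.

Total = 34 + 27 + 26 + 26 + 24 + 20 + 20 + 19 + 12 + 10 + 8 + 7 + 5 + 5 = 243 GB.
Lower bound: ⌈243/35⌉ = 7 USB sticks.
Also, 8 files each exceed 35/2 GB, and no two of those can share a USB stick, so at least 8 USB sticks are needed.
A packing using 8 USB sticks:
  USB stick 1: 34 = 34
  USB stick 2: 27 + 8 = 35
  USB stick 3: 26 + 7 = 33
  USB stick 4: 26 + 5 = 31
  USB stick 5: 24 + 10 = 34
  USB stick 6: 20 + 12 = 32
  USB stick 7: 20 + 5 = 25
  USB stick 8: 19 = 19
This matches the lower bound, so 8 is optimal.

8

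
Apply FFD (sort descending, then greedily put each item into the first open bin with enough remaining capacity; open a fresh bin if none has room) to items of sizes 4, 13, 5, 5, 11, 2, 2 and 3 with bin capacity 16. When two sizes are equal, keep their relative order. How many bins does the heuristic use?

3

Sorted descending: 13, 11, 5, 5, 4, 3, 2, 2.
  13 → bin 1 (new)  [load 13/16]
  11 → bin 2 (new)  [load 11/16]
  5 → bin 2  [load 16/16]
  5 → bin 3 (new)  [load 5/16]
  4 → bin 3  [load 9/16]
  3 → bin 1  [load 16/16]
  2 → bin 3  [load 11/16]
  2 → bin 3  [load 13/16]
3 bins opened.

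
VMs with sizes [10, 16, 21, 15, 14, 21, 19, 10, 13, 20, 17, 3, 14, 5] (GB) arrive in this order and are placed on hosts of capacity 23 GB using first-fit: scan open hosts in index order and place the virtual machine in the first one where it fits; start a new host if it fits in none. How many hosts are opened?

  10 → host 1 (new)  [load 10/23]
  16 → host 2 (new)  [load 16/23]
  21 → host 3 (new)  [load 21/23]
  15 → host 4 (new)  [load 15/23]
  14 → host 5 (new)  [load 14/23]
  21 → host 6 (new)  [load 21/23]
  19 → host 7 (new)  [load 19/23]
  10 → host 1  [load 20/23]
  13 → host 8 (new)  [load 13/23]
  20 → host 9 (new)  [load 20/23]
  17 → host 10 (new)  [load 17/23]
  3 → host 1  [load 23/23]
  14 → host 11 (new)  [load 14/23]
  5 → host 2  [load 21/23]
11 hosts opened.

11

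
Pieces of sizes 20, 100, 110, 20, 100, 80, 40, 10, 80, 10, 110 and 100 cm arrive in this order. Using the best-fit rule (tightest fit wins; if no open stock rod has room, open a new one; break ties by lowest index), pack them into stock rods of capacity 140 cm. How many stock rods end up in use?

  20 → stock rod 1 (new)  [load 20/140]
  100 → stock rod 1  [load 120/140]
  110 → stock rod 2 (new)  [load 110/140]
  20 → stock rod 1  [load 140/140]
  100 → stock rod 3 (new)  [load 100/140]
  80 → stock rod 4 (new)  [load 80/140]
  40 → stock rod 3  [load 140/140]
  10 → stock rod 2  [load 120/140]
  80 → stock rod 5 (new)  [load 80/140]
  10 → stock rod 2  [load 130/140]
  110 → stock rod 6 (new)  [load 110/140]
  100 → stock rod 7 (new)  [load 100/140]
7 stock rods opened.

7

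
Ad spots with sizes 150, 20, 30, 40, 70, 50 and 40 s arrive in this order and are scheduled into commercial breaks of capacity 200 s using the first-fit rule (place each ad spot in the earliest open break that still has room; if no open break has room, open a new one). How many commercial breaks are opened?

  150 → break 1 (new)  [load 150/200]
  20 → break 1  [load 170/200]
  30 → break 1  [load 200/200]
  40 → break 2 (new)  [load 40/200]
  70 → break 2  [load 110/200]
  50 → break 2  [load 160/200]
  40 → break 2  [load 200/200]
2 commercial breaks opened.

2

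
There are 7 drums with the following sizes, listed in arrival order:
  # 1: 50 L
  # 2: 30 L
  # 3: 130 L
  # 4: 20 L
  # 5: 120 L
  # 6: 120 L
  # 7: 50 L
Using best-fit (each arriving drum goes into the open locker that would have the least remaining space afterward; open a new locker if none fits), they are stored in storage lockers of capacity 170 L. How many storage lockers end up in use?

  50 → locker 1 (new)  [load 50/170]
  30 → locker 1  [load 80/170]
  130 → locker 2 (new)  [load 130/170]
  20 → locker 2  [load 150/170]
  120 → locker 3 (new)  [load 120/170]
  120 → locker 4 (new)  [load 120/170]
  50 → locker 3  [load 170/170]
4 storage lockers opened.

4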